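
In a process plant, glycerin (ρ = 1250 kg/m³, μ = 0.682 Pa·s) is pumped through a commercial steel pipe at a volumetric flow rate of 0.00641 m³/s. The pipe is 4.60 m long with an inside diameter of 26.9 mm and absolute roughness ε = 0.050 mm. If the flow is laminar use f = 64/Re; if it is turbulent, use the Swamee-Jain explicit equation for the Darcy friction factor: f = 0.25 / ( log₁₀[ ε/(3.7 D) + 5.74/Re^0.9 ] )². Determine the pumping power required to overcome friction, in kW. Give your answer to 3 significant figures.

P ≈ 10.0 kW

Cross-sectional area A = πD²/4 = π(0.0269)²/4 = 0.0005683 m²; mean velocity V = Q/A = 0.00641/0.0005683 = 11.28 m/s.
Reynolds number Re = ρVD/μ = 1250 · 11.28 · 0.0269 / 0.682 = 556.1.
Re < 2300 → laminar flow, so f = 64/Re = 64/556.1 = 0.1151 (the turbulent correlation is not needed).
Darcy-Weisbach: ΔP = f(L/D)(ρV²/2) = 0.1151·(4.6/0.0269)·(1250·11.28²/2) = 0.1151·171·7.951e+04 = 1.565e+06 Pa.
Pumping power P = QΔP = 0.00641·1.565e+06 = 10030 W = 10.0 kW.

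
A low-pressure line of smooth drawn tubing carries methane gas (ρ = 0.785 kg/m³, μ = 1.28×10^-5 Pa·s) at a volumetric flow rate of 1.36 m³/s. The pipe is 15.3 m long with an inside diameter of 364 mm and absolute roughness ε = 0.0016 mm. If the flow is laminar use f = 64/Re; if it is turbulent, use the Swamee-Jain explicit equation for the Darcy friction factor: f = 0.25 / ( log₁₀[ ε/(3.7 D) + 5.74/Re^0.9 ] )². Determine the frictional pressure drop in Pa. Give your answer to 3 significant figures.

Cross-sectional area A = πD²/4 = π(0.364)²/4 = 0.1041 m²; mean velocity V = Q/A = 1.36/0.1041 = 13.07 m/s.
Reynolds number Re = ρVD/μ = 0.785 · 13.07 · 0.364 / 1.28e-05 = 2.917e+05.
Re > 4000 → turbulent. Relative roughness ε/D = 1.6e-06/0.364 = 4.4e-06. Swamee-Jain: f = 0.25/(log₁₀[4.4e-06/3.7 + 5.74/2.917e+05^0.9])² = 0.25/(log₁₀[1.19e-06 + 6.92e-05])² = 0.25/(-4.152)² = 0.0145.
Darcy-Weisbach: ΔP = f(L/D)(ρV²/2) = 0.0145·(15.3/0.364)·(0.785·13.07²/2) = 0.0145·42.03·67.04 = 40.86 Pa.

ΔP ≈ 40.9 Pa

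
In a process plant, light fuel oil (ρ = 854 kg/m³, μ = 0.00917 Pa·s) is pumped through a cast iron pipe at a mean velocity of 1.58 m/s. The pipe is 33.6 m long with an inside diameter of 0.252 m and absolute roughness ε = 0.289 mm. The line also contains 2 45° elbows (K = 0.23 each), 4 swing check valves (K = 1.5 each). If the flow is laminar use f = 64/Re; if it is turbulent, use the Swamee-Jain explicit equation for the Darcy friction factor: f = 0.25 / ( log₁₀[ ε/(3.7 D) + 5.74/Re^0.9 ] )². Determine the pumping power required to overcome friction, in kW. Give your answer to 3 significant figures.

P ≈ 0.830 kW

Reynolds number Re = ρVD/μ = 854 · 1.58 · 0.252 / 0.00917 = 3.708e+04.
Re > 4000 → turbulent. Relative roughness ε/D = 0.000289/0.252 = 0.00115. Swamee-Jain: f = 0.25/(log₁₀[0.00115/3.7 + 5.74/3.708e+04^0.9])² = 0.25/(log₁₀[0.00031 + 0.000443])² = 0.25/(-3.123)² = 0.02563.
Total minor-loss coefficient ΣK = 2·0.23 + 4·1.5 = 6.46.
ΔP = [f·L/D + ΣK]·(ρV²/2) = [0.02563·33.6/0.252 + 6.46]·(854·1.58²/2) = [3.418 + 6.46]·1066 = 1.053e+04 Pa.
Q = V·A = 1.58·0.04988 = 0.0788 m³/s.
Pumping power P = QΔP = 0.0788·1.053e+04 = 829.7 W = 0.830 kW.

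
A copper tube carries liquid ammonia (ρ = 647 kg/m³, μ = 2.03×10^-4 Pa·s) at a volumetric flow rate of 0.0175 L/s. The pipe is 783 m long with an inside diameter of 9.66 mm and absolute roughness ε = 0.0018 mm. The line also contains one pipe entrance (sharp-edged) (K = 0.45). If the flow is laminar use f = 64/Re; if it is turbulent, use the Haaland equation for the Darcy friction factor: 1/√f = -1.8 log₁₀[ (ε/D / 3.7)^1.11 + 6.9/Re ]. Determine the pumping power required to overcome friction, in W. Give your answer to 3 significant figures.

P ≈ 0.886 W

Q = 0.0175 L/s = 0.0175/1000 = 1.75e-05 m³/s.
Cross-sectional area A = πD²/4 = π(0.00966)²/4 = 7.329e-05 m²; mean velocity V = Q/A = 1.75e-05/7.329e-05 = 0.2388 m/s.
Reynolds number Re = ρVD/μ = 647 · 0.2388 · 0.00966 / 0.000203 = 7352.
Re > 4000 → turbulent. Relative roughness ε/D = 1.8e-06/0.00966 = 0.000186. Haaland: 1/√f = -1.8 log₁₀[(0.000186/3.7)^1.11 + 6.9/7352] = -1.8 log₁₀[1.7e-05 + 0.000939] = 5.436, so f = 0.03385.
Total minor-loss coefficient ΣK = 1·0.45 = 0.45.
ΔP = [f·L/D + ΣK]·(ρV²/2) = [0.03385·783/0.00966 + 0.45]·(647·0.2388²/2) = [2743 + 0.45]·18.44 = 5.061e+04 Pa.
Pumping power P = QΔP = 1.75e-05·5.061e+04 = 0.8857 W = 0.886 W.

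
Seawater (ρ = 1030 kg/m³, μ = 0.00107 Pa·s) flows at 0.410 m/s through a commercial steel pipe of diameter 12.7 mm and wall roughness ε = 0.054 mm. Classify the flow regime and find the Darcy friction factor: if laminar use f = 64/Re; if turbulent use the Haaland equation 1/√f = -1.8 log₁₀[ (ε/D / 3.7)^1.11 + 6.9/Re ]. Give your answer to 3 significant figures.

f ≈ 0.0418

Re = ρVD/μ = 1030·0.41·0.0127/0.00107 = 5012.
Re > 4000 → turbulent. ε/D = 5.4e-05/0.0127 = 0.00425; Haaland: 1/√f = -1.8 log₁₀[0.000546 + 0.00138] = 4.889, so f = 0.04184.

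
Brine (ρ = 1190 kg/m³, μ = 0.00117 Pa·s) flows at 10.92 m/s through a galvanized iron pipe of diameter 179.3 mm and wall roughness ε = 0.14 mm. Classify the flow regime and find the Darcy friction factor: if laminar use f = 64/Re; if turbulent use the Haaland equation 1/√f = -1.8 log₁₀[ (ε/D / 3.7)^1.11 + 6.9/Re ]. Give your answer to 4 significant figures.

Re = ρVD/μ = 1190·10.92·0.1793/0.00117 = 1.991e+06.
Re > 4000 → turbulent. ε/D = 0.00014/0.1793 = 0.000781; Haaland: 1/√f = -1.8 log₁₀[8.32e-05 + 3.46e-06] = 7.312, so f = 0.0187.

f ≈ 0.01870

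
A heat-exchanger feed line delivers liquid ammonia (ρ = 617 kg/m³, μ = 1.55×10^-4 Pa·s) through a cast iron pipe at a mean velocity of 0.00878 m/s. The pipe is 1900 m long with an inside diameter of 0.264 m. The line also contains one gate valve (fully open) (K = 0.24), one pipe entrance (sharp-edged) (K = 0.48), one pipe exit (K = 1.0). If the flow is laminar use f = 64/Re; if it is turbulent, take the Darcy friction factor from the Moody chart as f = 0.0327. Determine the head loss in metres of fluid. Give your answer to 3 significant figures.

Reynolds number Re = ρVD/μ = 617 · 0.00878 · 0.264 / 0.000155 = 9227.
Re > 4000 → turbulent; use the Moody-chart value f = 0.0327.
Total minor-loss coefficient ΣK = 1·0.24 + 1·0.48 + 1·1 = 1.72.
ΔP = [f·L/D + ΣK]·(ρV²/2) = [0.0327·1900/0.264 + 1.72]·(617·0.00878²/2) = [235.3 + 1.72]·0.02378 = 5.638 Pa.
Head loss h_f = ΔP/(ρg) = 5.638/(617·9.81) = 9.31×10^-4 m.

h_f ≈ 9.31×10^-4 m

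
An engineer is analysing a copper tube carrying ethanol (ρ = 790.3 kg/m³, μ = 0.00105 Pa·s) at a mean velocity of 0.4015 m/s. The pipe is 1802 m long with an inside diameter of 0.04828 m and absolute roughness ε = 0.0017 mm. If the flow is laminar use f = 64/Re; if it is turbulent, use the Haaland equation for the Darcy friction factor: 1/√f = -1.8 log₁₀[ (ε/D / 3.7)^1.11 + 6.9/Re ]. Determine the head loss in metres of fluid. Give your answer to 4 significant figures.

Reynolds number Re = ρVD/μ = 790.3 · 0.4015 · 0.04828 / 0.00105 = 1.459e+04.
Re > 4000 → turbulent. Relative roughness ε/D = 1.7e-06/0.04828 = 3.52e-05. Haaland: 1/√f = -1.8 log₁₀[(3.52e-05/3.7)^1.11 + 6.9/1.459e+04] = -1.8 log₁₀[2.67e-06 + 0.000473] = 5.981, so f = 0.02795.
Darcy-Weisbach: ΔP = f(L/D)(ρV²/2) = 0.02795·(1802/0.04828)·(790.3·0.4015²/2) = 0.02795·3.732e+04·63.7 = 6.646e+04 Pa.
Head loss h_f = ΔP/(ρg) = 6.646e+04/(790.3·9.81) = 8.573 m.

h_f ≈ 8.573 m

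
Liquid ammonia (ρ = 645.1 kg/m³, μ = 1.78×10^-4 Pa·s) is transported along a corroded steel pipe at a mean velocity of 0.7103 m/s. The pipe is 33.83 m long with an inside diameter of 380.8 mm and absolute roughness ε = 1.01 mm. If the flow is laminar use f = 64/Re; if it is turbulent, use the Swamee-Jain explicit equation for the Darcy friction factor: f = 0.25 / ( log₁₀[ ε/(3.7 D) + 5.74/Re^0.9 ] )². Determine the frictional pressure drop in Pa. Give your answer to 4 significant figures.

Reynolds number Re = ρVD/μ = 645.1 · 0.7103 · 0.3808 / 0.000178 = 9.803e+05.
Re > 4000 → turbulent. Relative roughness ε/D = 0.00101/0.3808 = 0.00265. Swamee-Jain: f = 0.25/(log₁₀[0.00265/3.7 + 5.74/9.803e+05^0.9])² = 0.25/(log₁₀[0.000717 + 2.33e-05])² = 0.25/(-3.131)² = 0.02551.
Darcy-Weisbach: ΔP = f(L/D)(ρV²/2) = 0.02551·(33.83/0.3808)·(645.1·0.7103²/2) = 0.02551·88.84·162.7 = 368.8 Pa.

ΔP ≈ 368.8 Pa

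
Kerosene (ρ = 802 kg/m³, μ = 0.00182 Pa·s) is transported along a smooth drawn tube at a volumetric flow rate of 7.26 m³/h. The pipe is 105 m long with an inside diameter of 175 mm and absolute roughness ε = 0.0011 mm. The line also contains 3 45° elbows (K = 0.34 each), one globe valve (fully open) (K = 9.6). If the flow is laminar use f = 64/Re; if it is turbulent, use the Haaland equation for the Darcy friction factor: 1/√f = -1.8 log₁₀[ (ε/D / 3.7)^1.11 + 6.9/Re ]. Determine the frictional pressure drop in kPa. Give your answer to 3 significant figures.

ΔP ≈ 0.0891 kPa

Q = 7.26 m³/h = 7.26/3600 = 0.002017 m³/s.
Cross-sectional area A = πD²/4 = π(0.175)²/4 = 0.02405 m²; mean velocity V = Q/A = 0.002017/0.02405 = 0.08384 m/s.
Reynolds number Re = ρVD/μ = 802 · 0.08384 · 0.175 / 0.00182 = 6466.
Re > 4000 → turbulent. Relative roughness ε/D = 1.1e-06/0.175 = 6.29e-06. Haaland: 1/√f = -1.8 log₁₀[(6.29e-06/3.7)^1.11 + 6.9/6466] = -1.8 log₁₀[3.94e-07 + 0.00107] = 5.349, so f = 0.03495.
Total minor-loss coefficient ΣK = 3·0.34 + 1·9.6 = 10.6.
ΔP = [f·L/D + ΣK]·(ρV²/2) = [0.03495·105/0.175 + 10.6]·(802·0.08384²/2) = [20.97 + 10.6]·2.819 = 89.05 Pa.
ΔP = 89.05 Pa = 0.0891 kPa.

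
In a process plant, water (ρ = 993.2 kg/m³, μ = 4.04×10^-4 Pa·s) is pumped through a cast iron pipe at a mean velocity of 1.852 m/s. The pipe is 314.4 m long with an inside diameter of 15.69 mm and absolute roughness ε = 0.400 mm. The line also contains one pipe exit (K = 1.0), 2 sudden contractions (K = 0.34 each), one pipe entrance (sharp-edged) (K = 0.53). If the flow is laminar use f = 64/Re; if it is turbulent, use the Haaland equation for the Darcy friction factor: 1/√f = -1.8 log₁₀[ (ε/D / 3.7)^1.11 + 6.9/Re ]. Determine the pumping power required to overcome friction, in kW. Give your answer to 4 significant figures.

Reynolds number Re = ρVD/μ = 993.2 · 1.852 · 0.01569 / 0.000404 = 7.144e+04.
Re > 4000 → turbulent. Relative roughness ε/D = 0.0004/0.01569 = 0.0255. Haaland: 1/√f = -1.8 log₁₀[(0.0255/3.7)^1.11 + 6.9/7.144e+04] = -1.8 log₁₀[0.00399 + 9.66e-05] = 4.3, so f = 0.05407.
Total minor-loss coefficient ΣK = 1·1 + 2·0.34 + 1·0.53 = 2.21.
ΔP = [f·L/D + ΣK]·(ρV²/2) = [0.05407·314.4/0.01569 + 2.21]·(993.2·1.852²/2) = [1083 + 2.21]·1703 = 1.849e+06 Pa.
Q = V·A = 1.852·0.0001933 = 0.0003581 m³/s.
Pumping power P = QΔP = 0.0003581·1.849e+06 = 662.18 W = 0.6622 kW.

P ≈ 0.6622 kW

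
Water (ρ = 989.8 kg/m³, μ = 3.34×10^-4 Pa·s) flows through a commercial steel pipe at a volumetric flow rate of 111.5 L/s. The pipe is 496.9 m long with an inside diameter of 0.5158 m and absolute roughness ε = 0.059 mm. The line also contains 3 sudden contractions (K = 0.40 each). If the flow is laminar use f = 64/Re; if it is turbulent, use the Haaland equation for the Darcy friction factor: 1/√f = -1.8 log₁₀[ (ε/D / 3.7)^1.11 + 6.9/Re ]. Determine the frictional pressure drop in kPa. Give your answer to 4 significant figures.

ΔP ≈ 2.036 kPa

Q = 111.5 L/s = 111.5/1000 = 0.1115 m³/s.
Cross-sectional area A = πD²/4 = π(0.5158)²/4 = 0.209 m²; mean velocity V = Q/A = 0.1115/0.209 = 0.5336 m/s.
Reynolds number Re = ρVD/μ = 989.8 · 0.5336 · 0.5158 / 0.000334 = 8.157e+05.
Re > 4000 → turbulent. Relative roughness ε/D = 5.9e-05/0.5158 = 0.000114. Haaland: 1/√f = -1.8 log₁₀[(0.000114/3.7)^1.11 + 6.9/8.157e+05] = -1.8 log₁₀[9.86e-06 + 8.46e-06] = 8.527, so f = 0.01375.
Total minor-loss coefficient ΣK = 3·0.4 = 1.2.
ΔP = [f·L/D + ΣK]·(ρV²/2) = [0.01375·496.9/0.5158 + 1.2]·(989.8·0.5336²/2) = [13.25 + 1.2]·140.9 = 2036 Pa.
ΔP = 2036 Pa = 2.036 kPa.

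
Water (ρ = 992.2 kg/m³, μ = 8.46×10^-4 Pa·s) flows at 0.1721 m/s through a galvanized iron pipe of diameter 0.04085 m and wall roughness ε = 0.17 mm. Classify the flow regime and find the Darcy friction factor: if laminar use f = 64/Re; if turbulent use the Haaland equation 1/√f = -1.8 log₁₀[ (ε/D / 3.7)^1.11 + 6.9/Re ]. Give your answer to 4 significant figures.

f ≈ 0.03764

Re = ρVD/μ = 992.2·0.1721·0.04085/0.000846 = 8245.
Re > 4000 → turbulent. ε/D = 0.00017/0.04085 = 0.00416; Haaland: 1/√f = -1.8 log₁₀[0.000533 + 0.000837] = 5.154, so f = 0.03764.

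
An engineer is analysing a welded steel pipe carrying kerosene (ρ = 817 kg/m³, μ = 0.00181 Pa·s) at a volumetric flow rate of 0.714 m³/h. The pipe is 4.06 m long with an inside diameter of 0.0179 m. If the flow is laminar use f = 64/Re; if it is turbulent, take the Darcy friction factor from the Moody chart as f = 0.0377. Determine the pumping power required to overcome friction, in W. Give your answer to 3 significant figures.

P ≈ 0.430 W

Q = 0.714 m³/h = 0.714/3600 = 0.0001983 m³/s.
Cross-sectional area A = πD²/4 = π(0.0179)²/4 = 0.0002516 m²; mean velocity V = Q/A = 0.0001983/0.0002516 = 0.7881 m/s.
Reynolds number Re = ρVD/μ = 817 · 0.7881 · 0.0179 / 0.00181 = 6368.
Re > 4000 → turbulent; use the Moody-chart value f = 0.0377.
Darcy-Weisbach: ΔP = f(L/D)(ρV²/2) = 0.0377·(4.06/0.0179)·(817·0.7881²/2) = 0.0377·226.8·253.7 = 2170 Pa.
Pumping power P = QΔP = 0.0001983·2170 = 0.4303 W = 0.430 W.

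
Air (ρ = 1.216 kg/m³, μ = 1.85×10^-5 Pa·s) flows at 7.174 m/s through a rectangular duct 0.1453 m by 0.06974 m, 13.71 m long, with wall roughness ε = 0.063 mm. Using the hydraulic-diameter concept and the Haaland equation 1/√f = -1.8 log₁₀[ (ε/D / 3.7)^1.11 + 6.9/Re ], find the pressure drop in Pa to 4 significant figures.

Hydraulic diameter D_h = 4A/P = 4·(0.1453·0.06974)/(2·(0.1453+0.06974)) = 0.04053/0.4301 = 0.09424 m.
Re = ρVD_h/μ = 1.216·7.174·0.09424/1.85e-05 = 4.444e+04.
ε/D_h = 6.3e-05/0.09424 = 0.000668; Haaland gives 1/√f = -1.8 log₁₀[7e-05+0.000155] = 6.565, so f = 0.0232.
ΔP = f(L/D_h)(ρV²/2) = 0.0232·13.71/0.09424·31.29 = 105.6 Pa.

ΔP ≈ 105.6 Pa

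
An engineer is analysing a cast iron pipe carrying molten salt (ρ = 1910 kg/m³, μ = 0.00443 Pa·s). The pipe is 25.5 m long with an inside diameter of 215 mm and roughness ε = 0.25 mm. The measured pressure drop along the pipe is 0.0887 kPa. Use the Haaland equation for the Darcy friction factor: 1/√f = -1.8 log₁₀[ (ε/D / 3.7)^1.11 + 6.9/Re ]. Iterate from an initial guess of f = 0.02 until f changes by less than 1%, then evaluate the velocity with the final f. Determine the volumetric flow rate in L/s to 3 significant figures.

Q ≈ 5.91 L/s

Rearranging Darcy-Weisbach: V = √(2·ΔP·D/(f·L·ρ)). With ε/D = 0.00025/0.215 = 0.00116, iterate starting from f = 0.02:
  f = 0.02 → V = √(2·88.7·0.215/(0.02·25.5·1910)) = 0.1979 m/s; Re = ρVD/μ = 1.834e+04; f → 0.02841
  f = 0.02841 → V = 0.166 m/s; Re = 1.539e+04; f → 0.02943
  f = 0.02943 → V = 0.1631 m/s; Re = 1.512e+04; f → 0.02954
Converged (Δf/f < 1%). With the final f = 0.02954: V = √(2·88.7·0.215/(0.02954·25.5·1910)) = 0.1628 m/s.
Q = V·A = 0.1628·(π/4·0.215²) = 0.005911 m³/s = 5.91 L/s.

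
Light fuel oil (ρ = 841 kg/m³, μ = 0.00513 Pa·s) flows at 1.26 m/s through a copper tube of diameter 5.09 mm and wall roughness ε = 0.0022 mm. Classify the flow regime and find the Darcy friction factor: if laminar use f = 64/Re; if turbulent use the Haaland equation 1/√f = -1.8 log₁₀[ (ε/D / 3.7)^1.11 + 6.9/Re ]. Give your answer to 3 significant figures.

Re = ρVD/μ = 841·1.26·0.00509/0.00513 = 1051.
Re < 2300 → laminar, so f = 64/Re = 0.06087 (roughness is irrelevant in laminar flow).

f ≈ 0.0609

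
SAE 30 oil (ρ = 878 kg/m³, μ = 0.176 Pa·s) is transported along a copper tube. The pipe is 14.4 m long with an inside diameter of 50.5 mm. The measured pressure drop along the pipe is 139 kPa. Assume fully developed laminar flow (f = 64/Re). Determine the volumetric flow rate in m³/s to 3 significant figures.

Q ≈ 0.00875 m³/s

For laminar flow, f = 64/Re with Re = ρVD/μ, so Darcy-Weisbach reduces to ΔP = 32μLV/D². Solving for V: V = ΔP·D²/(32μL) = 1.39e+05·(0.0505)²/(32·0.176·14.4) = 4.371 m/s.
Check: Re = ρVD/μ = 878·4.371·0.0505/0.176 = 1101 < 2300, so the laminar assumption holds.
Q = V·A = 4.371·(π/4·0.0505²) = 0.008755 m³/s = 0.00875 m³/s.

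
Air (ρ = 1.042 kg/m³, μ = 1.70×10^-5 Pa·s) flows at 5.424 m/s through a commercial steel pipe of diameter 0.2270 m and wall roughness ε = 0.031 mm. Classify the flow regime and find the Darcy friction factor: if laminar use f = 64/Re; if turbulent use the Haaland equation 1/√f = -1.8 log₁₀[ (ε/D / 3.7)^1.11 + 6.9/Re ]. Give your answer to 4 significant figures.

Re = ρVD/μ = 1.042·5.424·0.227/1.7e-05 = 7.547e+04.
Re > 4000 → turbulent. ε/D = 3.1e-05/0.227 = 0.000137; Haaland: 1/√f = -1.8 log₁₀[1.2e-05 + 9.14e-05] = 7.174, so f = 0.01943.

f ≈ 0.01943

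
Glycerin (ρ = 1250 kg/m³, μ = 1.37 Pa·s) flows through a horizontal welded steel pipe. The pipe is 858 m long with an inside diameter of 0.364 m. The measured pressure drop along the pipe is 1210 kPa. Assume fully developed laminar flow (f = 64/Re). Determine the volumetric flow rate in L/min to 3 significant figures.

For laminar flow, f = 64/Re with Re = ρVD/μ, so Darcy-Weisbach reduces to ΔP = 32μLV/D². Solving for V: V = ΔP·D²/(32μL) = 1.21e+06·(0.364)²/(32·1.37·858) = 4.262 m/s.
Check: Re = ρVD/μ = 1250·4.262·0.364/1.37 = 1416 < 2300, so the laminar assumption holds.
Q = V·A = 4.262·(π/4·0.364²) = 0.4435 m³/s = 26600 L/min.

Q ≈ 26600 L/min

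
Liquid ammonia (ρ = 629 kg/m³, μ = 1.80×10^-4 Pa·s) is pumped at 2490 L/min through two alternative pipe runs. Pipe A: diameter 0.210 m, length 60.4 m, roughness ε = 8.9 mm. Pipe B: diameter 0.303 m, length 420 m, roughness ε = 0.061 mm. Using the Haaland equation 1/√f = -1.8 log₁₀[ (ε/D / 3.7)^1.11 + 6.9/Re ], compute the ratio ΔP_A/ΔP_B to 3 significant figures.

ΔP_A/ΔP_B ≈ 3.97

Pipe A: V = Q/A = 0.0415/0.03464 = 1.198 m/s; Re = 8.793e+05; ε/D = 0.0424; Haaland → f = 0.06652; ΔP_A = f(L/D)(ρV²/2) = 8638 Pa.
Pipe B: V = Q/A = 0.0415/0.07211 = 0.5755 m/s; Re = 6.094e+05; ε/D = 0.000201; Haaland → f = 0.01507; ΔP_B = f(L/D)(ρV²/2) = 2176 Pa.
ΔP_A/ΔP_B = 8638/2176 = 3.97.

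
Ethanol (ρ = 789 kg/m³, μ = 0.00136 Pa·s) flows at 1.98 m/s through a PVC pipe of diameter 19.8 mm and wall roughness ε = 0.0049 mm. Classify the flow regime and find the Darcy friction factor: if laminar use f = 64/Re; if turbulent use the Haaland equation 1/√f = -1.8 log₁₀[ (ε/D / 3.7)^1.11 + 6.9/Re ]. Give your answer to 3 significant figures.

f ≈ 0.0254

Re = ρVD/μ = 789·1.98·0.0198/0.00136 = 2.274e+04.
Re > 4000 → turbulent. ε/D = 4.9e-06/0.0198 = 0.000247; Haaland: 1/√f = -1.8 log₁₀[2.32e-05 + 0.000303] = 6.275, so f = 0.0254.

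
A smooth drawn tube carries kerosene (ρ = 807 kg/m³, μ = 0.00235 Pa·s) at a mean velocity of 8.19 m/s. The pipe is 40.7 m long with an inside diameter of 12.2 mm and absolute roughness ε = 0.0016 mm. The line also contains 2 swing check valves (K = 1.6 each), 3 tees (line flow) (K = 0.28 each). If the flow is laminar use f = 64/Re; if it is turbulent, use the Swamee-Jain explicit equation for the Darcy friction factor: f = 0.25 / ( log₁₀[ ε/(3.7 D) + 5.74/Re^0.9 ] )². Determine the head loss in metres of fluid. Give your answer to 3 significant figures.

Reynolds number Re = ρVD/μ = 807 · 8.19 · 0.0122 / 0.00235 = 3.431e+04.
Re > 4000 → turbulent. Relative roughness ε/D = 1.6e-06/0.0122 = 0.000131. Swamee-Jain: f = 0.25/(log₁₀[0.000131/3.7 + 5.74/3.431e+04^0.9])² = 0.25/(log₁₀[3.54e-05 + 0.000475])² = 0.25/(-3.292)² = 0.02307.
Total minor-loss coefficient ΣK = 2·1.6 + 3·0.28 = 4.04.
ΔP = [f·L/D + ΣK]·(ρV²/2) = [0.02307·40.7/0.0122 + 4.04]·(807·8.19²/2) = [76.97 + 4.04]·2.707e+04 = 2.193e+06 Pa.
Head loss h_f = ΔP/(ρg) = 2.193e+06/(807·9.81) = 277 m.

h_f ≈ 277 m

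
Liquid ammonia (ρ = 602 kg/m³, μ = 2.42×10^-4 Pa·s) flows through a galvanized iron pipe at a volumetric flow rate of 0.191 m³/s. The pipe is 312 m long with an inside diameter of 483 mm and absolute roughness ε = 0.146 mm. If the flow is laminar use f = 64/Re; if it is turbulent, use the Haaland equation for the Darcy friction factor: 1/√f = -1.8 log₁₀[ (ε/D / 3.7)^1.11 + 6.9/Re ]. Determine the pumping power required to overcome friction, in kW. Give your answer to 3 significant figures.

P ≈ 0.626 kW

Cross-sectional area A = πD²/4 = π(0.483)²/4 = 0.1832 m²; mean velocity V = Q/A = 0.191/0.1832 = 1.042 m/s.
Reynolds number Re = ρVD/μ = 602 · 1.042 · 0.483 / 0.000242 = 1.252e+06.
Re > 4000 → turbulent. Relative roughness ε/D = 0.000146/0.483 = 0.000302. Haaland: 1/√f = -1.8 log₁₀[(0.000302/3.7)^1.11 + 6.9/1.252e+06] = -1.8 log₁₀[2.9e-05 + 5.51e-06] = 8.031, so f = 0.0155.
Darcy-Weisbach: ΔP = f(L/D)(ρV²/2) = 0.0155·(312/0.483)·(602·1.042²/2) = 0.0155·646·327.1 = 3276 Pa.
Pumping power P = QΔP = 0.191·3276 = 625.6 W = 0.626 kW.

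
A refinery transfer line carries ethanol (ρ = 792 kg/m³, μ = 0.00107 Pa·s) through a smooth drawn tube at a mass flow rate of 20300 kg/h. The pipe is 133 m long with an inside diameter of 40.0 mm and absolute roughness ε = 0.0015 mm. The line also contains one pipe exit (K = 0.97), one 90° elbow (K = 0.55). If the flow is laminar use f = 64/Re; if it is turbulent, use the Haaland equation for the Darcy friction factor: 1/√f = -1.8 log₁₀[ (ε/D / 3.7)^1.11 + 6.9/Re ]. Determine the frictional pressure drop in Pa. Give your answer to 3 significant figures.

ṁ = 20300 kg/h = 20300/3600 = 5.639 kg/s.
A = πD²/4 = π(0.04)²/4 = 0.001257 m²; mean velocity V = ṁ/(ρA) = 5.639/(792 · 0.001257) = 5.666 m/s.
Reynolds number Re = ρVD/μ = 792 · 5.666 · 0.04 / 0.00107 = 1.677e+05.
Re > 4000 → turbulent. Relative roughness ε/D = 1.5e-06/0.04 = 3.75e-05. Haaland: 1/√f = -1.8 log₁₀[(3.75e-05/3.7)^1.11 + 6.9/1.677e+05] = -1.8 log₁₀[2.86e-06 + 4.11e-05] = 7.842, so f = 0.01626.
Total minor-loss coefficient ΣK = 1·0.97 + 1·0.55 = 1.52.
ΔP = [f·L/D + ΣK]·(ρV²/2) = [0.01626·133/0.04 + 1.52]·(792·5.666²/2) = [54.07 + 1.52]·1.271e+04 = 7.066e+05 Pa.

ΔP ≈ 707000 Pa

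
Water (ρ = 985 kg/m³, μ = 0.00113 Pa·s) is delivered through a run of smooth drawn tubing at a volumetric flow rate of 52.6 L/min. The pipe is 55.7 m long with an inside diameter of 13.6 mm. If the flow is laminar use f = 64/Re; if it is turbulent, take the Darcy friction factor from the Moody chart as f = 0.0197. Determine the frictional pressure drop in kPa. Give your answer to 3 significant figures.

Q = 52.6 L/min = 52.6/60000 = 0.0008767 m³/s.
Cross-sectional area A = πD²/4 = π(0.0136)²/4 = 0.0001453 m²; mean velocity V = Q/A = 0.0008767/0.0001453 = 6.035 m/s.
Reynolds number Re = ρVD/μ = 985 · 6.035 · 0.0136 / 0.00113 = 7.154e+04.
Re > 4000 → turbulent; use the Moody-chart value f = 0.0197.
Darcy-Weisbach: ΔP = f(L/D)(ρV²/2) = 0.0197·(55.7/0.0136)·(985·6.035²/2) = 0.0197·4096·1.794e+04 = 1.447e+06 Pa.
ΔP = 1.447e+06 Pa = 1450 kPa.

ΔP ≈ 1450 kPa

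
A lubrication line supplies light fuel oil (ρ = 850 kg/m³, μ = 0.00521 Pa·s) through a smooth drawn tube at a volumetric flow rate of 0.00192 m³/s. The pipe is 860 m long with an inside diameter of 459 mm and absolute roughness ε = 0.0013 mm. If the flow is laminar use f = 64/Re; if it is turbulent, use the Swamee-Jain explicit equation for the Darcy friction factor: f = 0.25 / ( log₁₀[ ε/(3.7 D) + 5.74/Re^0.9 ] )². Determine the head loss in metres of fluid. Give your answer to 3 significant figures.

h_f ≈ 9.47×10^-4 m

Cross-sectional area A = πD²/4 = π(0.459)²/4 = 0.1655 m²; mean velocity V = Q/A = 0.00192/0.1655 = 0.0116 m/s.
Reynolds number Re = ρVD/μ = 850 · 0.0116 · 0.459 / 0.00521 = 868.9.
Re < 2300 → laminar flow, so f = 64/Re = 64/868.9 = 0.07365 (the turbulent correlation is not needed).
Darcy-Weisbach: ΔP = f(L/D)(ρV²/2) = 0.07365·(860/0.459)·(850·0.0116²/2) = 0.07365·1874·0.05722 = 7.897 Pa.
Head loss h_f = ΔP/(ρg) = 7.897/(850·9.81) = 9.47×10^-4 m.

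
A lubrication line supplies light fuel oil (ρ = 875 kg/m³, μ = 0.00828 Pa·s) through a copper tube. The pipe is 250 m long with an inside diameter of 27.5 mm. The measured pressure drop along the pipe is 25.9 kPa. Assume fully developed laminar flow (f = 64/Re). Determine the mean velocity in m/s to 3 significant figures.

V ≈ 0.296 m/s

For laminar flow, f = 64/Re with Re = ρVD/μ, so Darcy-Weisbach reduces to ΔP = 32μLV/D². Solving for V: V = ΔP·D²/(32μL) = 2.59e+04·(0.0275)²/(32·0.00828·250) = 0.2957 m/s.
Check: Re = ρVD/μ = 875·0.2957·0.0275/0.00828 = 859.3 < 2300, so the laminar assumption holds.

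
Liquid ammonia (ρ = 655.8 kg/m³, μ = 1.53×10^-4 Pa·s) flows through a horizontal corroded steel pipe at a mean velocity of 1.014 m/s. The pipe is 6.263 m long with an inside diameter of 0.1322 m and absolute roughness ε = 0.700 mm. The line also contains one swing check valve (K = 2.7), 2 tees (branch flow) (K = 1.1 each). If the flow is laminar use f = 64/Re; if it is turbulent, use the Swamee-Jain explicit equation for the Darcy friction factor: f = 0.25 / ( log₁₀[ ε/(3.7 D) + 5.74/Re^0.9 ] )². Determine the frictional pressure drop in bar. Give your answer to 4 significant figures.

Reynolds number Re = ρVD/μ = 655.8 · 1.014 · 0.1322 / 0.000153 = 5.746e+05.
Re > 4000 → turbulent. Relative roughness ε/D = 0.0007/0.1322 = 0.0053. Swamee-Jain: f = 0.25/(log₁₀[0.0053/3.7 + 5.74/5.746e+05^0.9])² = 0.25/(log₁₀[0.00143 + 3.76e-05])² = 0.25/(-2.833)² = 0.03115.
Total minor-loss coefficient ΣK = 1·2.7 + 2·1.1 = 4.9.
ΔP = [f·L/D + ΣK]·(ρV²/2) = [0.03115·6.263/0.1322 + 4.9]·(655.8·1.014²/2) = [1.476 + 4.9]·337.1 = 2150 Pa.
ΔP = 2150 Pa = 0.02150 bar.

ΔP ≈ 0.02150 bar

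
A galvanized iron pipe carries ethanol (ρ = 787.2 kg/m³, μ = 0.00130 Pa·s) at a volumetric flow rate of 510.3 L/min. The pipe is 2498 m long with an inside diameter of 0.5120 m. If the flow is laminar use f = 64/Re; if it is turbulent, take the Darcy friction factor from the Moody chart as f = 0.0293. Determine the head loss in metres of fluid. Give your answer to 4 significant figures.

h_f ≈ 0.01243 m

Q = 510.3 L/min = 510.3/60000 = 0.008505 m³/s.
Cross-sectional area A = πD²/4 = π(0.512)²/4 = 0.2059 m²; mean velocity V = Q/A = 0.008505/0.2059 = 0.04131 m/s.
Reynolds number Re = ρVD/μ = 787.2 · 0.04131 · 0.512 / 0.0013 = 1.281e+04.
Re > 4000 → turbulent; use the Moody-chart value f = 0.0293.
Darcy-Weisbach: ΔP = f(L/D)(ρV²/2) = 0.0293·(2498/0.512)·(787.2·0.04131²/2) = 0.0293·4879·0.6717 = 96.01 Pa.
Head loss h_f = ΔP/(ρg) = 96.01/(787.2·9.81) = 0.01243 m.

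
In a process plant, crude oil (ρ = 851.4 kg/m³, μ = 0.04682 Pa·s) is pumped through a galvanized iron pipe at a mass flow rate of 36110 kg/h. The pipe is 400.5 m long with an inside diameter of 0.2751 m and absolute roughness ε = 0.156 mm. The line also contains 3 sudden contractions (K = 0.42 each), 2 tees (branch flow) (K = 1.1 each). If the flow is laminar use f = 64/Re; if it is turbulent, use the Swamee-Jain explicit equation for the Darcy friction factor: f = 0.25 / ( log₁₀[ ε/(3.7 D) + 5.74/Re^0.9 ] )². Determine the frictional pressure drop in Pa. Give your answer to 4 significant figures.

ΔP ≈ 1629 Pa

ṁ = 36110 kg/h = 36110/3600 = 10.03 kg/s.
A = πD²/4 = π(0.2751)²/4 = 0.05944 m²; mean velocity V = ṁ/(ρA) = 10.03/(851.4 · 0.05944) = 0.1982 m/s.
Reynolds number Re = ρVD/μ = 851.4 · 0.1982 · 0.2751 / 0.0468 = 991.5.
Re < 2300 → laminar flow, so f = 64/Re = 64/991.5 = 0.06455 (the turbulent correlation is not needed).
Total minor-loss coefficient ΣK = 3·0.42 + 2·1.1 = 3.46.
ΔP = [f·L/D + ΣK]·(ρV²/2) = [0.06455·400.5/0.2751 + 3.46]·(851.4·0.1982²/2) = [93.97 + 3.46]·16.72 = 1629 Pa.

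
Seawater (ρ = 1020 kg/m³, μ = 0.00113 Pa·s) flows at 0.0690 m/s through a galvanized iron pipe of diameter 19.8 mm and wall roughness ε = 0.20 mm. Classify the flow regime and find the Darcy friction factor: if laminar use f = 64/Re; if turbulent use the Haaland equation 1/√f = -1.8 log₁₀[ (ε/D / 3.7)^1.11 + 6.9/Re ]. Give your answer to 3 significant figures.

Re = ρVD/μ = 1020·0.069·0.0198/0.00113 = 1233.
Re < 2300 → laminar, so f = 64/Re = 0.0519 (roughness is irrelevant in laminar flow).

f ≈ 0.0519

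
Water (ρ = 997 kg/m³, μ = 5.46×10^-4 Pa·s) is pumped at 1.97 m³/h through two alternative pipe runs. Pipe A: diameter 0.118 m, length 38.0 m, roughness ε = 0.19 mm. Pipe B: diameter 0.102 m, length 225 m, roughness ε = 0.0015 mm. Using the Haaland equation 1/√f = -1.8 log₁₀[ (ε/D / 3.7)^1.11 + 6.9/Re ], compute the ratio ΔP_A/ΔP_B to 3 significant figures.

Pipe A: V = Q/A = 0.0005472/0.01094 = 0.05004 m/s; Re = 1.078e+04; ε/D = 0.00161; Haaland → f = 0.03247; ΔP_A = f(L/D)(ρV²/2) = 13.05 Pa.
Pipe B: V = Q/A = 0.0005472/0.008171 = 0.06697 m/s; Re = 1.247e+04; ε/D = 1.47e-05; Haaland → f = 0.02911; ΔP_B = f(L/D)(ρV²/2) = 143.5 Pa.
ΔP_A/ΔP_B = 13.05/143.5 = 0.0909.

ΔP_A/ΔP_B ≈ 0.0909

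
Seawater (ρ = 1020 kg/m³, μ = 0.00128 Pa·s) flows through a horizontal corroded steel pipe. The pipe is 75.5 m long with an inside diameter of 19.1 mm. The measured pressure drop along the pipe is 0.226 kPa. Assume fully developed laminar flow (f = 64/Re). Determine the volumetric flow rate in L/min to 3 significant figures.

For laminar flow, f = 64/Re with Re = ρVD/μ, so Darcy-Weisbach reduces to ΔP = 32μLV/D². Solving for V: V = ΔP·D²/(32μL) = 226·(0.0191)²/(32·0.00128·75.5) = 0.02666 m/s.
Check: Re = ρVD/μ = 1020·0.02666·0.0191/0.00128 = 405.8 < 2300, so the laminar assumption holds.
Q = V·A = 0.02666·(π/4·0.0191²) = 7.639e-06 m³/s = 0.458 L/min.

Q ≈ 0.458 L/min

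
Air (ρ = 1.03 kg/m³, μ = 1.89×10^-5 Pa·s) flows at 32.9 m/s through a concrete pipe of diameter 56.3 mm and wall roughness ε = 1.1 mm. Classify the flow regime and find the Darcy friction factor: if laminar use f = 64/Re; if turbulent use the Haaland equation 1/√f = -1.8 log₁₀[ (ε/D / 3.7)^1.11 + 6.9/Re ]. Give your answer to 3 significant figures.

Re = ρVD/μ = 1.03·32.9·0.0563/1.89e-05 = 1.009e+05.
Re > 4000 → turbulent. ε/D = 0.0011/0.0563 = 0.0195; Haaland: 1/√f = -1.8 log₁₀[0.00297 + 6.84e-05] = 4.532, so f = 0.04868.

f ≈ 0.0487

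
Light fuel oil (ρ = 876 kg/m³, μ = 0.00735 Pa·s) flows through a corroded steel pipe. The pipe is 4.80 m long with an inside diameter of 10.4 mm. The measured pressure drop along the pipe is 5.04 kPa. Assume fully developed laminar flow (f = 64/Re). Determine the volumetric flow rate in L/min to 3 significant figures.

Q ≈ 2.46 L/min

For laminar flow, f = 64/Re with Re = ρVD/μ, so Darcy-Weisbach reduces to ΔP = 32μLV/D². Solving for V: V = ΔP·D²/(32μL) = 5040·(0.0104)²/(32·0.00735·4.8) = 0.4829 m/s.
Check: Re = ρVD/μ = 876·0.4829·0.0104/0.00735 = 598.5 < 2300, so the laminar assumption holds.
Q = V·A = 0.4829·(π/4·0.0104²) = 4.102e-05 m³/s = 2.46 L/min.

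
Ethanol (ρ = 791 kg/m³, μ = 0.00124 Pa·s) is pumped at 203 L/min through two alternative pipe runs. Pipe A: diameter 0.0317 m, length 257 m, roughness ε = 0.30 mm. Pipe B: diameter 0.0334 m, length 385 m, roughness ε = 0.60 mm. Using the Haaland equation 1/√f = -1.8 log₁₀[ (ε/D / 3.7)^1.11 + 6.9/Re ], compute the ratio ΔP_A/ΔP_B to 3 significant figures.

ΔP_A/ΔP_B ≈ 0.696

Pipe A: V = Q/A = 0.003383/0.0007892 = 4.287 m/s; Re = 8.669e+04; ε/D = 0.00946; Haaland → f = 0.03795; ΔP_A = f(L/D)(ρV²/2) = 2.236e+06 Pa.
Pipe B: V = Q/A = 0.003383/0.0008762 = 3.862 m/s; Re = 8.227e+04; ε/D = 0.018; Haaland → f = 0.04728; ΔP_B = f(L/D)(ρV²/2) = 3.214e+06 Pa.
ΔP_A/ΔP_B = 2.236e+06/3.214e+06 = 0.696.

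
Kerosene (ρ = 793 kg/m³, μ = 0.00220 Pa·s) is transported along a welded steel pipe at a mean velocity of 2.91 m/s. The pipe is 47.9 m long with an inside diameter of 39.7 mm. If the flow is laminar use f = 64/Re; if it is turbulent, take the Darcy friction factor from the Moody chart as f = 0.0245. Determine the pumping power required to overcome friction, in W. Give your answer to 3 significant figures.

Reynolds number Re = ρVD/μ = 793 · 2.91 · 0.0397 / 0.0022 = 4.164e+04.
Re > 4000 → turbulent; use the Moody-chart value f = 0.0245.
Darcy-Weisbach: ΔP = f(L/D)(ρV²/2) = 0.0245·(47.9/0.0397)·(793·2.91²/2) = 0.0245·1207·3358 = 9.925e+04 Pa.
Q = V·A = 2.91·0.001238 = 0.003602 m³/s.
Pumping power P = QΔP = 0.003602·9.925e+04 = 357.5 W = 358 W.

P ≈ 358 W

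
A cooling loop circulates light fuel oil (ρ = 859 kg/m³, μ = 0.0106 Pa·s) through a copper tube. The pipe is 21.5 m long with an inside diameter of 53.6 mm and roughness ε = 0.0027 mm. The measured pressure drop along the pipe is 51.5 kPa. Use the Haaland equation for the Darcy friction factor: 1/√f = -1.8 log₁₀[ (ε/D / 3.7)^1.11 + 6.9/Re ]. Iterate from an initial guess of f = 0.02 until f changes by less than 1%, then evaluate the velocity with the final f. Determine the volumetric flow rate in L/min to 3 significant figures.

Rearranging Darcy-Weisbach: V = √(2·ΔP·D/(f·L·ρ)). With ε/D = 2.7e-06/0.0536 = 5.04e-05, iterate starting from f = 0.02:
  f = 0.02 → V = √(2·5.15e+04·0.0536/(0.02·21.5·859)) = 3.866 m/s; Re = ρVD/μ = 1.679e+04; f → 0.02698
  f = 0.02698 → V = 3.328 m/s; Re = 1.446e+04; f → 0.02804
  f = 0.02804 → V = 3.265 m/s; Re = 1.418e+04; f → 0.02818
Converged (Δf/f < 1%). With the final f = 0.02818: V = √(2·5.15e+04·0.0536/(0.02818·21.5·859)) = 3.257 m/s.
Q = V·A = 3.257·(π/4·0.0536²) = 0.007349 m³/s = 441 L/min.

Q ≈ 441 L/min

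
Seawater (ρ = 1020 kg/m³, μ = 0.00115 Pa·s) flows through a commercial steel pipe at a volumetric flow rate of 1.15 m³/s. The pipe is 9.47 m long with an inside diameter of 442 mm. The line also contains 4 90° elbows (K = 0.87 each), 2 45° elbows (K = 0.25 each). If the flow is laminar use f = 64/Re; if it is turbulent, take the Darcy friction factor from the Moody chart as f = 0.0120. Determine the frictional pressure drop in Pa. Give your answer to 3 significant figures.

Cross-sectional area A = πD²/4 = π(0.442)²/4 = 0.1534 m²; mean velocity V = Q/A = 1.15/0.1534 = 7.495 m/s.
Reynolds number Re = ρVD/μ = 1020 · 7.495 · 0.442 / 0.00115 = 2.938e+06.
Re > 4000 → turbulent; use the Moody-chart value f = 0.0120.
Total minor-loss coefficient ΣK = 4·0.87 + 2·0.25 = 3.98.
ΔP = [f·L/D + ΣK]·(ρV²/2) = [0.012·9.47/0.442 + 3.98]·(1020·7.495²/2) = [0.2571 + 3.98]·2.865e+04 = 1.214e+05 Pa.

ΔP ≈ 121000 Pa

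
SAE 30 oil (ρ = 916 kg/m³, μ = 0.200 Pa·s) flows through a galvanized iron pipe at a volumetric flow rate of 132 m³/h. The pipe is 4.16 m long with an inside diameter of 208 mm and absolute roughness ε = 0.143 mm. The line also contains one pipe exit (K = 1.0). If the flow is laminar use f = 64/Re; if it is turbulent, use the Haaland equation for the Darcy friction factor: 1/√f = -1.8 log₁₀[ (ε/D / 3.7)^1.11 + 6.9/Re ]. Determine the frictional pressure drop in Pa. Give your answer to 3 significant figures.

Q = 132 m³/h = 132/3600 = 0.03667 m³/s.
Cross-sectional area A = πD²/4 = π(0.208)²/4 = 0.03398 m²; mean velocity V = Q/A = 0.03667/0.03398 = 1.079 m/s.
Reynolds number Re = ρVD/μ = 916 · 1.079 · 0.208 / 0.2 = 1028.
Re < 2300 → laminar flow, so f = 64/Re = 64/1028 = 0.06226 (the turbulent correlation is not needed).
Total minor-loss coefficient ΣK = 1·1 = 1.
ΔP = [f·L/D + ΣK]·(ρV²/2) = [0.06226·4.16/0.208 + 1]·(916·1.079²/2) = [1.245 + 1]·533.3 = 1197 Pa.

ΔP ≈ 1200 Pa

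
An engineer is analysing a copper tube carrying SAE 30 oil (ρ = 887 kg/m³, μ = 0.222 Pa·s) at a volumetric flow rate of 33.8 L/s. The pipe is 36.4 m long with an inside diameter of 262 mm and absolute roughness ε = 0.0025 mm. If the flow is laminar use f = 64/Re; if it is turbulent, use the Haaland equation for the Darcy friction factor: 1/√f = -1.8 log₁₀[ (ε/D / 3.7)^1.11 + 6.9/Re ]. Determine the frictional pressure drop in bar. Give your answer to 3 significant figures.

Q = 33.8 L/s = 33.8/1000 = 0.0338 m³/s.
Cross-sectional area A = πD²/4 = π(0.262)²/4 = 0.05391 m²; mean velocity V = Q/A = 0.0338/0.05391 = 0.6269 m/s.
Reynolds number Re = ρVD/μ = 887 · 0.6269 · 0.262 / 0.222 = 656.3.
Re < 2300 → laminar flow, so f = 64/Re = 64/656.3 = 0.09752 (the turbulent correlation is not needed).
Darcy-Weisbach: ΔP = f(L/D)(ρV²/2) = 0.09752·(36.4/0.262)·(887·0.6269²/2) = 0.09752·138.9·174.3 = 2362 Pa.
ΔP = 2362 Pa = 0.0236 bar.

ΔP ≈ 0.0236 bar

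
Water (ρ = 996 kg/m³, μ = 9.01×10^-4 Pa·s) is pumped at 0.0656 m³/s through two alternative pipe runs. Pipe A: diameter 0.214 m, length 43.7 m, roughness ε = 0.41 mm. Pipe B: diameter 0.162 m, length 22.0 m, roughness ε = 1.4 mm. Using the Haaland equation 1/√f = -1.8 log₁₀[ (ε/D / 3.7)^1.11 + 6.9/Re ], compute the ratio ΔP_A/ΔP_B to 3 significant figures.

Pipe A: V = Q/A = 0.0656/0.03597 = 1.824 m/s; Re = 4.315e+05; ε/D = 0.00192; Haaland → f = 0.02359; ΔP_A = f(L/D)(ρV²/2) = 7978 Pa.
Pipe B: V = Q/A = 0.0656/0.02061 = 3.183 m/s; Re = 5.699e+05; ε/D = 0.00864; Haaland → f = 0.03628; ΔP_B = f(L/D)(ρV²/2) = 2.485e+04 Pa.
ΔP_A/ΔP_B = 7978/2.485e+04 = 0.321.

ΔP_A/ΔP_B ≈ 0.321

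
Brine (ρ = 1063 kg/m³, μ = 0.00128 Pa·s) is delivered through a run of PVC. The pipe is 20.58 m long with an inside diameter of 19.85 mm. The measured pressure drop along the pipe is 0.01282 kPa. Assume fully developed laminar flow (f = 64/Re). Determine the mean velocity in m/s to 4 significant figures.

V ≈ 0.005992 m/s

For laminar flow, f = 64/Re with Re = ρVD/μ, so Darcy-Weisbach reduces to ΔP = 32μLV/D². Solving for V: V = ΔP·D²/(32μL) = 12.82·(0.01985)²/(32·0.00128·20.58) = 0.005992 m/s.
Check: Re = ρVD/μ = 1063·0.005992·0.01985/0.00128 = 98.78 < 2300, so the laminar assumption holds.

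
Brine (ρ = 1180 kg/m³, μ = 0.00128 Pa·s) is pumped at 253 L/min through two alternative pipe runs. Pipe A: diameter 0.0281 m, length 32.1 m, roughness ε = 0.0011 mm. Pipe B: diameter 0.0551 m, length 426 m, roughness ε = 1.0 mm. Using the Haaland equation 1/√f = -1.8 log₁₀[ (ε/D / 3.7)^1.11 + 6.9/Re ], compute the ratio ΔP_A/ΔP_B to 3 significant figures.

ΔP_A/ΔP_B ≈ 0.743

Pipe A: V = Q/A = 0.004217/0.0006202 = 6.799 m/s; Re = 1.761e+05; ε/D = 3.91e-05; Haaland → f = 0.01613; ΔP_A = f(L/D)(ρV²/2) = 5.025e+05 Pa.
Pipe B: V = Q/A = 0.004217/0.002384 = 1.768 m/s; Re = 8.983e+04; ε/D = 0.0181; Haaland → f = 0.04742; ΔP_B = f(L/D)(ρV²/2) = 6.764e+05 Pa.
ΔP_A/ΔP_B = 5.025e+05/6.764e+05 = 0.743.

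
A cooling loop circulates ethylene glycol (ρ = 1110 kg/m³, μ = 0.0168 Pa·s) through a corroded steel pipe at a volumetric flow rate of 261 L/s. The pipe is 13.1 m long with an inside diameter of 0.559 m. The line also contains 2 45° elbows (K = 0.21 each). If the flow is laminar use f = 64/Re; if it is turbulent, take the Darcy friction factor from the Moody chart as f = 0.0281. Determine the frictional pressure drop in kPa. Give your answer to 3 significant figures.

Q = 261 L/s = 261/1000 = 0.261 m³/s.
Cross-sectional area A = πD²/4 = π(0.559)²/4 = 0.2454 m²; mean velocity V = Q/A = 0.261/0.2454 = 1.063 m/s.
Reynolds number Re = ρVD/μ = 1110 · 1.063 · 0.559 / 0.0168 = 3.928e+04.
Re > 4000 → turbulent; use the Moody-chart value f = 0.0281.
Total minor-loss coefficient ΣK = 2·0.21 = 0.42.
ΔP = [f·L/D + ΣK]·(ρV²/2) = [0.0281·13.1/0.559 + 0.42]·(1110·1.063²/2) = [0.6585 + 0.42]·627.7 = 677 Pa.
ΔP = 677 Pa = 0.677 kPa.

ΔP ≈ 0.677 kPa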